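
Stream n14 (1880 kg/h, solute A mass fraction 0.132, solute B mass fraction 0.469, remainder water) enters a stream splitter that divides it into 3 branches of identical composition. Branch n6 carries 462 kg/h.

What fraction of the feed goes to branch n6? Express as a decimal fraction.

Fraction to n6 = 462/1880 = 0.2457.

0.246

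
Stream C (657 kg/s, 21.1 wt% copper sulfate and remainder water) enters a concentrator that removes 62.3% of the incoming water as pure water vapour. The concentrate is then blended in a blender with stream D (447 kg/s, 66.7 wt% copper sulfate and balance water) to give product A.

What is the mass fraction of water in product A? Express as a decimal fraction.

0.441

Vapour removed = 0.623×0.789×657 = 322.95 kg/s; concentrate = 334.05 kg/s.
water reaching the mixer = 195.43 (from concentrate) + 447×0.333 = 344.28 kg/s.
Product flow = 334.05 + 447 = 781.05 kg/s; water fraction = 0.441.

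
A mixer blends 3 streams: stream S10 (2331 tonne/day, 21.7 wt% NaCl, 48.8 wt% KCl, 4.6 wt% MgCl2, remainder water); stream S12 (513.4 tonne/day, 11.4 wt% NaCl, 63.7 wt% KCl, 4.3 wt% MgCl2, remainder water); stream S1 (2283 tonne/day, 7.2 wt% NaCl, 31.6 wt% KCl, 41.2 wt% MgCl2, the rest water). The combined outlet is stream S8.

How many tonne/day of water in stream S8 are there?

water out = water in = 2331×0.249 + 513.4×0.206 + 2283×0.200 = 1142.8 tonne/day.

1143 tonne/day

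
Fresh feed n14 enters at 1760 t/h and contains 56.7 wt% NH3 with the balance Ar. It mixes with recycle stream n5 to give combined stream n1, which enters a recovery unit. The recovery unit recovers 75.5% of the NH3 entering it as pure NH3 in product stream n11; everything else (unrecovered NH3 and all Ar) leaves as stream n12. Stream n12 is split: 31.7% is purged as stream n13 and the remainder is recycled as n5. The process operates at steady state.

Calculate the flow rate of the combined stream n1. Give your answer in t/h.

Ar enters only via n14 and leaves only via the purge: 1760×0.433 = 0.317×(Ar in n12), and the recovery unit passes all Ar, so Ar in n1 = Ar in n12 = 2404 t/h.
NH3 in n1: m_A = 1760×0.567 + (1−0.317)·(1−0.755)·m_A, so m_A = 997.92/0.8327 = 1198.5 t/h.
n1 = 1198.5 + 2404 = 3602.5 t/h.

3603 t/h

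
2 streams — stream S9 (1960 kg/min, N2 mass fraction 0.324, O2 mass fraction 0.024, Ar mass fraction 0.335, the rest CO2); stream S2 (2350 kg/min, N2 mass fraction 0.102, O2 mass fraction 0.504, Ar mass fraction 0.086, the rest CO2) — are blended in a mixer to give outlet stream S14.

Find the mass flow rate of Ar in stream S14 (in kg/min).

858.7 kg/min

Ar out = Ar in = 1960×0.335 + 2350×0.086 = 858.7 kg/min.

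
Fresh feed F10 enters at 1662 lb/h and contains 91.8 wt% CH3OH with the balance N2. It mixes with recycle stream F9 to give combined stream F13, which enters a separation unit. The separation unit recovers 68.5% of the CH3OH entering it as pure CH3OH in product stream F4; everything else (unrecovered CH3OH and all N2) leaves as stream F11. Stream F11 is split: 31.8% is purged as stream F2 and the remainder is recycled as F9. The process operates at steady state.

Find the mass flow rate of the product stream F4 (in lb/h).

1331 lb/h

CH3OH in F13: m_A = 1662×0.918 + (1−0.318)·(1−0.685)·m_A, so m_A = 1525.7/0.7852 = 1943.2 lb/h.
Product F4 = 0.685×1943.2 = 1331.1 lb/h.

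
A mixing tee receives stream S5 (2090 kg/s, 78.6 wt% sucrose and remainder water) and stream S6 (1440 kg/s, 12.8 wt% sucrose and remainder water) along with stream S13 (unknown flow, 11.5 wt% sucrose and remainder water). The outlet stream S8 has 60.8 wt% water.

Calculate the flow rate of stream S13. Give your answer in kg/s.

Let S13 be the unknown flow. Total out = 3530 + S13.
water balance: 1702.9 + 0.885·S13 = 0.608·(3530 + S13)
(0.885 − 0.608)·S13 = 0.608×3530 − 1702.9 = 443.3
S13 = 443.3 / 0.277 = 1600.4 kg/s

1600 kg/s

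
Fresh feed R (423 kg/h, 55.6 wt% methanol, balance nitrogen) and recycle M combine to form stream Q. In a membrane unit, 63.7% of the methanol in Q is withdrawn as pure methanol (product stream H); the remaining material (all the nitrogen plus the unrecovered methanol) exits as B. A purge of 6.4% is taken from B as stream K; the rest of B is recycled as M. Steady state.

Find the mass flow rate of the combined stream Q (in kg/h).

3291 kg/h

nitrogen enters only via R and leaves only via the purge: 423×0.444 = 0.064×(nitrogen in B), and the membrane unit passes all nitrogen, so nitrogen in Q = nitrogen in B = 2934.6 kg/h.
methanol in Q: m_A = 423×0.556 + (1−0.064)·(1−0.637)·m_A, so m_A = 235.19/0.6602 = 356.22 kg/h.
Q = 356.22 + 2934.6 = 3290.8 kg/h.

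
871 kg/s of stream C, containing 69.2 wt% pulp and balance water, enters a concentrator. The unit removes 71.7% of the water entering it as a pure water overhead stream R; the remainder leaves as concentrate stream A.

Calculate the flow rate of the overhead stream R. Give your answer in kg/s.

192.3 kg/s

water entering = 871×0.308 = 268.27 kg/s; overhead removed = 0.717×268.27 = 192.35 kg/s.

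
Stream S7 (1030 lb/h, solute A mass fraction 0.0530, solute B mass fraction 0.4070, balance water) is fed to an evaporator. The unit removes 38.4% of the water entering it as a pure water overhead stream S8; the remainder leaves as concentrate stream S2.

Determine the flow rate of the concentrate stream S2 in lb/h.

water entering = 1030×0.540 = 556.2 lb/h; overhead removed = 0.384×556.2 = 213.58 lb/h.
Concentrate = 1030 − 213.58 = 816.42 lb/h.

816.4 lb/h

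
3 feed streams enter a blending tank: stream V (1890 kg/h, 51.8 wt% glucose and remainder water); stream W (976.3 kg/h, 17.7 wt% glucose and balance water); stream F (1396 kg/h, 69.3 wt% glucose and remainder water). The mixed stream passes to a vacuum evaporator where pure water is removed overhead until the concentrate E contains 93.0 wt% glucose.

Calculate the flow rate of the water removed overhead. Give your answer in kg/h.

1984 kg/h

glucose entering = 1890×0.518 + 976.3×0.177 + 1396×0.693 = 2119.3 kg/h.
All glucose reports to E, so E = 2119.3/0.930 = 2278.8 kg/h.
Total feed = 4262.3 kg/h; overhead = 4262.3 − 2278.8 = 1983.5 kg/h.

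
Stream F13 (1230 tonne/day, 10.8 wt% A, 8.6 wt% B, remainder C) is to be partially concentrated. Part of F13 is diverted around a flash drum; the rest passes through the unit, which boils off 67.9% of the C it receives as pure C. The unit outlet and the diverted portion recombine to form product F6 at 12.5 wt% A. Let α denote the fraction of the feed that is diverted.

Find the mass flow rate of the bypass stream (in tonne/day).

924.3 tonne/day

All 1230×0.108 = 132.84 tonne/day of A reaches F6, so F6 = 132.84/0.125 = 1062.7 tonne/day and vapour = 167.28 tonne/day.
The evaporator receives (1−α)·1230 of feed at 0.806 C and removes 0.679 of that C:
0.679×0.806×(1−α)×1230 = 167.28
(1−α) = 167.28/673.15 = 0.2485;  α = 0.7515.
Bypass flow = 0.7515×1230 = 924.34 tonne/day.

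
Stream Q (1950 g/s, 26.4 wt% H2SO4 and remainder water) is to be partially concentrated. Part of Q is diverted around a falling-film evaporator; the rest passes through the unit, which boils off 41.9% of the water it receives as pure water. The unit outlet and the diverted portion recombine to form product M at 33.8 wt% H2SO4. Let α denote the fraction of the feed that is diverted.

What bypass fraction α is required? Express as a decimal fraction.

All 1950×0.264 = 514.8 g/s of H2SO4 reaches M, so M = 514.8/0.338 = 1523.1 g/s and vapour = 426.92 g/s.
The evaporator receives (1−α)·1950 of feed at 0.736 water and removes 0.419 of that water:
0.419×0.736×(1−α)×1950 = 426.92
(1−α) = 426.92/601.35 = 0.7099;  α = 0.2901.

0.290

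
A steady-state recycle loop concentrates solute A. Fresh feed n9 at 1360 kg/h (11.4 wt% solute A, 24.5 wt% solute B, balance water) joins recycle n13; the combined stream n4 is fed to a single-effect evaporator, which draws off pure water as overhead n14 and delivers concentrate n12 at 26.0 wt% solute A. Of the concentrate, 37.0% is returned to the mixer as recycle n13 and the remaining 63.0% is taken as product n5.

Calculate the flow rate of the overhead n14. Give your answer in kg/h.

763.7 kg/h

Overall solute A balance (none leaves overhead): solute A in fresh feed = solute A in product, i.e. 1360×0.114 = (1−0.370)·n12·0.260.
n12 = 155.04/(0.260×0.630) = 946.52 kg/h.
Recycle n13 = 0.370×946.52 = 350.21 kg/h.
Combined feed n4 = 1360 + 350.21 = 1710.2 kg/h.
Overhead n14 = n4 − n12 = 1710.2 − 946.52 = 763.69 kg/h.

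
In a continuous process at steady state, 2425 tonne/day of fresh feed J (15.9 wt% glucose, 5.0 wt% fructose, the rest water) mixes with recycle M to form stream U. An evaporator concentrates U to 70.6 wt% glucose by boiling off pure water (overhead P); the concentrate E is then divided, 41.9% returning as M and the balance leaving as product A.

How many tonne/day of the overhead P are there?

Overall glucose balance (none leaves overhead): glucose in fresh feed = glucose in product, i.e. 2425×0.159 = (1−0.419)·E·0.706.
E = 385.57/(0.706×0.581) = 940 tonne/day.
Recycle M = 0.419×940 = 393.86 tonne/day.
Combined feed U = 2425 + 393.86 = 2818.9 tonne/day.
Overhead P = U − E = 2818.9 − 940 = 1878.9 tonne/day.

1879 tonne/day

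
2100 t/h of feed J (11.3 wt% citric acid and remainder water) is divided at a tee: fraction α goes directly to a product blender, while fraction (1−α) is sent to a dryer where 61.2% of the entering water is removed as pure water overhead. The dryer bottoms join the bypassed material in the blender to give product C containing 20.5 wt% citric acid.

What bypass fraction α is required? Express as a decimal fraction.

All 2100×0.113 = 237.3 t/h of citric acid reaches C, so C = 237.3/0.205 = 1157.6 t/h and vapour = 942.44 t/h.
The evaporator receives (1−α)·2100 of feed at 0.887 water and removes 0.612 of that water:
0.612×0.887×(1−α)×2100 = 942.44
(1−α) = 942.44/1140 = 0.8267;  α = 0.1733.

0.173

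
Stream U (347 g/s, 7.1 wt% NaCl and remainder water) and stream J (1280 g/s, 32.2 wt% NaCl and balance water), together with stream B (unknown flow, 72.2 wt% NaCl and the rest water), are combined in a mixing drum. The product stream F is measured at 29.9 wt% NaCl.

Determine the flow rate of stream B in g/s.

117.4 g/s

Let B be the unknown flow. Total out = 1627 + B.
NaCl balance: 436.8 + 0.722·B = 0.299·(1627 + B)
(0.722 − 0.299)·B = 0.299×1627 − 436.8 = 49.676
B = 49.676 / 0.423 = 117.44 g/s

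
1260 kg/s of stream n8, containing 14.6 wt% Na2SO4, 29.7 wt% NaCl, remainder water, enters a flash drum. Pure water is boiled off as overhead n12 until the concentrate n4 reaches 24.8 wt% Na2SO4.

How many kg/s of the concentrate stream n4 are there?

741.8 kg/s

Na2SO4 is conserved: 1260×0.146 = 183.96 kg/s all reports to the concentrate.
Concentrate = 183.96/(target fraction) = 741.77 kg/s.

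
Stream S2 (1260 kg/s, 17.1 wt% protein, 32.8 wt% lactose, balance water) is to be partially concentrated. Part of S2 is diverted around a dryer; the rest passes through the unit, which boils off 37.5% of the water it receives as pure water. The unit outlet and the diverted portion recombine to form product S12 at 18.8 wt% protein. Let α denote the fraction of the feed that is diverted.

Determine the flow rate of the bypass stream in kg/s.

All 1260×0.171 = 215.46 kg/s of protein reaches S12, so S12 = 215.46/0.188 = 1146.1 kg/s and vapour = 113.94 kg/s.
The evaporator receives (1−α)·1260 of feed at 0.501 water and removes 0.375 of that water:
0.375×0.501×(1−α)×1260 = 113.94
(1−α) = 113.94/236.72 = 0.4813;  α = 0.5187.
Bypass flow = 0.5187×1260 = 653.55 kg/s.

653.6 kg/s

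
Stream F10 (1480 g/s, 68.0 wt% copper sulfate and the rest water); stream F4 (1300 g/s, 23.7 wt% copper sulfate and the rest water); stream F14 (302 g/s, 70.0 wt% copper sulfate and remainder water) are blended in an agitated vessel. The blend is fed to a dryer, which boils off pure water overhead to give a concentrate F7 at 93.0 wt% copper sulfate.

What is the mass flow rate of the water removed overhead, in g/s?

copper sulfate entering = 1480×0.680 + 1300×0.237 + 302×0.700 = 1525.9 g/s.
All copper sulfate reports to F7, so F7 = 1525.9/0.930 = 1640.8 g/s.
Total feed = 3082 g/s; overhead = 3082 − 1640.8 = 1441.2 g/s.

1441 g/s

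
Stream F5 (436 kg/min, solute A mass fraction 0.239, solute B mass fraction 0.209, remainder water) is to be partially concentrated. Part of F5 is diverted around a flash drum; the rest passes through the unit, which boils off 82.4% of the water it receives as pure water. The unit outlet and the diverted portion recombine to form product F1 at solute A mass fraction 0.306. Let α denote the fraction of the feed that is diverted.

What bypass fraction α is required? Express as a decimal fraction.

All 436×0.239 = 104.2 kg/min of solute A reaches F1, so F1 = 104.2/0.306 = 340.54 kg/min and vapour = 95.464 kg/min.
The evaporator receives (1−α)·436 of feed at 0.552 water and removes 0.824 of that water:
0.824×0.552×(1−α)×436 = 95.464
(1−α) = 95.464/198.31 = 0.4814;  α = 0.5186.

0.519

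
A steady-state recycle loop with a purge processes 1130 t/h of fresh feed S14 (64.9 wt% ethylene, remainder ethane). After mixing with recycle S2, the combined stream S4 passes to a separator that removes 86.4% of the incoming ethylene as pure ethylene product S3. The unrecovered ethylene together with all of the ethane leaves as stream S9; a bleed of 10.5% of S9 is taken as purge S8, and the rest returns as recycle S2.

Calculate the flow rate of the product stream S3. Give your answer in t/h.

ethylene in S4: m_A = 1130×0.649 + (1−0.105)·(1−0.864)·m_A, so m_A = 733.37/0.8783 = 835.01 t/h.
Product S3 = 0.864×835.01 = 721.45 t/h.

721.4 t/h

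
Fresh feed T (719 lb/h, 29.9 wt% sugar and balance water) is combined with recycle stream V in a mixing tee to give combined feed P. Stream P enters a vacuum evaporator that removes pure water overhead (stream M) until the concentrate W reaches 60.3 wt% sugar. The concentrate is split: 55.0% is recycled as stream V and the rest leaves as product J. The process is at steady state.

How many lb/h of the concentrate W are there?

Overall sugar balance (none leaves overhead): sugar in fresh feed = sugar in product, i.e. 719×0.299 = (1−0.550)·W·0.603.
W = 214.98/(0.603×0.450) = 792.26 lb/h.

792.3 lb/h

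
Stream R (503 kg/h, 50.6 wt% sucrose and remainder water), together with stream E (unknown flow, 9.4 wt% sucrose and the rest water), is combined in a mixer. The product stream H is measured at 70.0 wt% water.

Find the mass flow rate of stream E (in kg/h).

Let E be the unknown flow. Total out = 503 + E.
water balance: 248.48 + 0.906·E = 0.700·(503 + E)
(0.906 − 0.700)·E = 0.700×503 − 248.48 = 103.62
E = 103.62 / 0.206 = 503 kg/h

503 kg/h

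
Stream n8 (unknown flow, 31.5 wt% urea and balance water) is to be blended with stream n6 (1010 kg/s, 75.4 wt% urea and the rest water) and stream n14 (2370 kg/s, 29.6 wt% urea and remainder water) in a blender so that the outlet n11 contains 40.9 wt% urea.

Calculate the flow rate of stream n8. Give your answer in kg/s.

857.9 kg/s

Let n8 be the unknown flow. Total out = 3380 + n8.
urea balance: 1463.1 + 0.315·n8 = 0.409·(3380 + n8)
(0.315 − 0.409)·n8 = 0.409×3380 − 1463.1 = -80.64
n8 = -80.64 / -0.094 = 857.87 kg/s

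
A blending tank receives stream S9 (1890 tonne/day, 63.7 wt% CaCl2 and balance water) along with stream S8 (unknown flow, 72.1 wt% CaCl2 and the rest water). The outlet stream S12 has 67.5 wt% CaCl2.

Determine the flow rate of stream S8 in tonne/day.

1561 tonne/day

Let S8 be the unknown flow. Total out = 1890 + S8.
CaCl2 balance: 1203.9 + 0.721·S8 = 0.675·(1890 + S8)
(0.721 − 0.675)·S8 = 0.675×1890 − 1203.9 = 71.82
S8 = 71.82 / 0.046 = 1561.3 tonne/day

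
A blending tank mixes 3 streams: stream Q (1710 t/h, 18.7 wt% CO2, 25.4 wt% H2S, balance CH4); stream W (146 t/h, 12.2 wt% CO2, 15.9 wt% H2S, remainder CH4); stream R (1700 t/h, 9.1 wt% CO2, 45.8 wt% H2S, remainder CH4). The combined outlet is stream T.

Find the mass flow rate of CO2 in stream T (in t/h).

CO2 out = CO2 in = 1710×0.187 + 146×0.122 + 1700×0.091 = 492.28 t/h.

492.3 t/h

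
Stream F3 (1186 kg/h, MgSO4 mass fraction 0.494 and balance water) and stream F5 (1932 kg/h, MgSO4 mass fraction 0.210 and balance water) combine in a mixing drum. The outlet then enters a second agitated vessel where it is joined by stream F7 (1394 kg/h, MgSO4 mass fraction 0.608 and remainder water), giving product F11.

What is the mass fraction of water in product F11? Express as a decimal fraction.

Overall, product flow = 4512 kg/h.
water in = 1186×0.506 + 1932×0.790 + 1394×0.392 = 2672.8 kg/h.
water fraction in F11 = 0.592.

0.592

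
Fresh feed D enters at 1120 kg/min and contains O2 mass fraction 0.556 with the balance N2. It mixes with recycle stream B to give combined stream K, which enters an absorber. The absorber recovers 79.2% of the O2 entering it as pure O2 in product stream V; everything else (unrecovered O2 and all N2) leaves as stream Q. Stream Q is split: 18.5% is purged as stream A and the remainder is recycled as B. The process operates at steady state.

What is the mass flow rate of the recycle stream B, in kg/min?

N2 enters only via D and leaves only via the purge: 1120×0.444 = 0.185×(N2 in Q), and the absorber passes all N2, so N2 in K = N2 in Q = 2688 kg/min.
O2 in K: m_A = 1120×0.556 + (1−0.185)·(1−0.792)·m_A, so m_A = 622.72/0.8305 = 749.83 kg/min.
Q = (1−0.792)×749.83 + 2688 = 2844 kg/min.
Recycle B = (1−0.185)×2844 = 2317.8 kg/min.

2318 kg/min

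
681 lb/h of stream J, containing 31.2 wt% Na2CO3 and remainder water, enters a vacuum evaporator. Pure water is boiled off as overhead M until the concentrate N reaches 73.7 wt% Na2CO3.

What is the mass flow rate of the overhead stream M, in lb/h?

Na2CO3 is conserved: 681×0.312 = 212.47 lb/h all reports to the concentrate.
Concentrate = 212.47/(target fraction) = 288.29 lb/h.
Overhead = 681 − 288.29 = 392.71 lb/h.

392.7 lb/h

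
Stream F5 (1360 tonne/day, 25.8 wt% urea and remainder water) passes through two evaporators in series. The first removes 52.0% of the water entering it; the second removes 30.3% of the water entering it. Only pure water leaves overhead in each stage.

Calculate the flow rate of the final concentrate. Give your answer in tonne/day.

water in feed = 1360×0.742 = 1009.1 tonne/day.
After stage 1: water left = (1−0.520)×1009.1 = 484.38; stream total = 835.26 tonne/day.
After stage 2: water left = (1−0.303)×484.38 = 337.61; final concentrate = 688.49 tonne/day.

688.5 tonne/day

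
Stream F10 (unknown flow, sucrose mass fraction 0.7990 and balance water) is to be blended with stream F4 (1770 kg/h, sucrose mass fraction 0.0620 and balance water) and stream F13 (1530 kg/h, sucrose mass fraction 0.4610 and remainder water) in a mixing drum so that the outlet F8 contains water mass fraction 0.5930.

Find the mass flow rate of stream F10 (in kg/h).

1347 kg/h

Let F10 be the unknown flow. Total out = 3300 + F10.
water balance: 2484.9 + 0.201·F10 = 0.593·(3300 + F10)
(0.201 − 0.593)·F10 = 0.593×3300 − 2484.9 = -528.03
F10 = -528.03 / -0.392 = 1347 kg/h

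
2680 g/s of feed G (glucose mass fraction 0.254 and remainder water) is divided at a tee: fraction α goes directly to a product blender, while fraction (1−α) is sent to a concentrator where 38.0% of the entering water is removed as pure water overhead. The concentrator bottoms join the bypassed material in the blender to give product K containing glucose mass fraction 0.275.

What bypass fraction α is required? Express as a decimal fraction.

0.731

All 2680×0.254 = 680.72 g/s of glucose reaches K, so K = 680.72/0.275 = 2475.3 g/s and vapour = 204.65 g/s.
The evaporator receives (1−α)·2680 of feed at 0.746 water and removes 0.380 of that water:
0.380×0.746×(1−α)×2680 = 204.65
(1−α) = 204.65/759.73 = 0.2694;  α = 0.7306.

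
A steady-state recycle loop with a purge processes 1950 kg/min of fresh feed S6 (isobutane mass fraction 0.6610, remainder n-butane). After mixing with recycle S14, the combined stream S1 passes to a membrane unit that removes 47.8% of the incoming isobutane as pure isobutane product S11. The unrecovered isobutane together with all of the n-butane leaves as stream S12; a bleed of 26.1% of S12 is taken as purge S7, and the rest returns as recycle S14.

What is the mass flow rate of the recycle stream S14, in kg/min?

n-butane enters only via S6 and leaves only via the purge: 1950×0.339 = 0.261×(n-butane in S12), and the membrane unit passes all n-butane, so n-butane in S1 = n-butane in S12 = 2532.8 kg/min.
isobutane in S1: m_A = 1950×0.661 + (1−0.261)·(1−0.478)·m_A, so m_A = 1289/0.6142 = 2098.4 kg/min.
S12 = (1−0.478)×2098.4 + 2532.8 = 3628.1 kg/min.
Recycle S14 = (1−0.261)×3628.1 = 2681.2 kg/min.

2681 kg/min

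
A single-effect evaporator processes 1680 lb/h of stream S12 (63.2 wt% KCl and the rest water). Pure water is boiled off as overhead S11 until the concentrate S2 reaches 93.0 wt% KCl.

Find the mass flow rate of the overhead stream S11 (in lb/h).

538.3 lb/h

KCl is conserved: 1680×0.632 = 1061.8 lb/h all reports to the concentrate.
Concentrate = 1061.8/(target fraction) = 1141.7 lb/h.
Overhead = 1680 − 1141.7 = 538.32 lb/h.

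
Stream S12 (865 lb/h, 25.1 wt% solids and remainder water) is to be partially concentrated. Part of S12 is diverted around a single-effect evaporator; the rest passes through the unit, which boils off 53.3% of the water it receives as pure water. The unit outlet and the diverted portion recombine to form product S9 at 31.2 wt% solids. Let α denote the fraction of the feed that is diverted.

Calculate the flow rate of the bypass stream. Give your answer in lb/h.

All 865×0.251 = 217.12 lb/h of solids reaches S9, so S9 = 217.12/0.312 = 695.88 lb/h and vapour = 169.12 lb/h.
The evaporator receives (1−α)·865 of feed at 0.749 water and removes 0.533 of that water:
0.533×0.749×(1−α)×865 = 169.12
(1−α) = 169.12/345.32 = 0.4897;  α = 0.5103.
Bypass flow = 0.5103×865 = 441.37 lb/h.

441.4 lb/h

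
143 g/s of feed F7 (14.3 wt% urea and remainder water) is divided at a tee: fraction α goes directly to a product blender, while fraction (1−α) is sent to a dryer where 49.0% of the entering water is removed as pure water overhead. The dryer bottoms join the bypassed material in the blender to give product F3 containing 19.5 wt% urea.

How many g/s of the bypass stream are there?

52.19 g/s

All 143×0.143 = 20.449 g/s of urea reaches F3, so F3 = 20.449/0.195 = 104.87 g/s and vapour = 38.133 g/s.
The evaporator receives (1−α)·143 of feed at 0.857 water and removes 0.490 of that water:
0.490×0.857×(1−α)×143 = 38.133
(1−α) = 38.133/60.05 = 0.6350;  α = 0.3650.
Bypass flow = 0.3650×143 = 52.191 g/s.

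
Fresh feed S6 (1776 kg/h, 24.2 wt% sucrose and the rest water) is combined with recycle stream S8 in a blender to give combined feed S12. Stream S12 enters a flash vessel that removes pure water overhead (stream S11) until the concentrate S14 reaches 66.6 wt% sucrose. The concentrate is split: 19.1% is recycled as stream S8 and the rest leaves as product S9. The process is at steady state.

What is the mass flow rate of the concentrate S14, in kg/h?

797.7 kg/h

Overall sucrose balance (none leaves overhead): sucrose in fresh feed = sucrose in product, i.e. 1776×0.242 = (1−0.191)·S14·0.666.
S14 = 429.79/(0.666×0.809) = 797.69 kg/h.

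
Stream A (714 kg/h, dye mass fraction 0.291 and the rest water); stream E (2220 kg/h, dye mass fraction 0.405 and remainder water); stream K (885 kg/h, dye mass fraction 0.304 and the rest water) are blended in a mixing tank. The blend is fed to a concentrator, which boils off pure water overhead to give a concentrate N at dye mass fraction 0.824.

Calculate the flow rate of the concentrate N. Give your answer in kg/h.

dye entering = 714×0.291 + 2220×0.405 + 885×0.304 = 1375.9 kg/h.
All dye reports to N, so N = 1375.9/0.824 = 1669.8 kg/h.

1670 kg/h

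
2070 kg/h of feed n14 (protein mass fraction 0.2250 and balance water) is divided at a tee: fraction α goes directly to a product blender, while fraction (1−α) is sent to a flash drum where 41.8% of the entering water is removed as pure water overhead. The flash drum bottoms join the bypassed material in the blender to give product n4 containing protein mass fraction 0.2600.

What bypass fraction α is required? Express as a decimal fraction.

0.584

All 2070×0.225 = 465.75 kg/h of protein reaches n4, so n4 = 465.75/0.260 = 1791.3 kg/h and vapour = 278.65 kg/h.
The evaporator receives (1−α)·2070 of feed at 0.775 water and removes 0.418 of that water:
0.418×0.775×(1−α)×2070 = 278.65
(1−α) = 278.65/670.58 = 0.4155;  α = 0.5845.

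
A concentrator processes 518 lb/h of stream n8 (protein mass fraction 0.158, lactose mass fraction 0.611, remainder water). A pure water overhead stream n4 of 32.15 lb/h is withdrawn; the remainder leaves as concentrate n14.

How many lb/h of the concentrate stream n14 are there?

485.9 lb/h

Concentrate = 518 − 32.15 = 485.85 lb/h.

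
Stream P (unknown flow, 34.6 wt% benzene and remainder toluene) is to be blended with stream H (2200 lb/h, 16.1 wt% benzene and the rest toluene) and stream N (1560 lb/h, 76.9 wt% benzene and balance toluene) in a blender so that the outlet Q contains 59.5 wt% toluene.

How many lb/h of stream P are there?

526.1 lb/h

Let P be the unknown flow. Total out = 3760 + P.
toluene balance: 2206.2 + 0.654·P = 0.595·(3760 + P)
(0.654 − 0.595)·P = 0.595×3760 − 2206.2 = 31.04
P = 31.04 / 0.059 = 526.1 lb/h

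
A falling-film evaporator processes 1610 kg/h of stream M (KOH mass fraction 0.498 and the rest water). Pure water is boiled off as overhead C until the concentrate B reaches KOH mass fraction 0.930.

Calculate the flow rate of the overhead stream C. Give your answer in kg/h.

KOH is conserved: 1610×0.498 = 801.78 kg/h all reports to the concentrate.
Concentrate = 801.78/(target fraction) = 862.13 kg/h.
Overhead = 1610 − 862.13 = 747.87 kg/h.

747.9 kg/h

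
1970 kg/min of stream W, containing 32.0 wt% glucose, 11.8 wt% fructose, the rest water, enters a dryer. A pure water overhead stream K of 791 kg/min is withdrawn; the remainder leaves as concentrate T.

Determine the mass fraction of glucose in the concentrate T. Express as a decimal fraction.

0.535

glucose is not removed: 1970×0.320 = 630.4 kg/min of glucose enters T.
Concentrate = 1970 − 791 = 1179 kg/min.
Mass fraction = 630.4/1179 = 0.535.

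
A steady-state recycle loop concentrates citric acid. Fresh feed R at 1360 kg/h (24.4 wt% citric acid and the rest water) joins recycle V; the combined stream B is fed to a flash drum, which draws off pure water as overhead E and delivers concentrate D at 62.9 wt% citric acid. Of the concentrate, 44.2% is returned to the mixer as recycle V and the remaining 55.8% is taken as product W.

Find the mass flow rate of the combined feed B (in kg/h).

Overall citric acid balance (none leaves overhead): citric acid in fresh feed = citric acid in product, i.e. 1360×0.244 = (1−0.442)·D·0.629.
D = 331.84/(0.629×0.558) = 945.46 kg/h.
Recycle V = 0.442×945.46 = 417.89 kg/h.
Combined feed B = 1360 + 417.89 = 1777.9 kg/h.

1778 kg/h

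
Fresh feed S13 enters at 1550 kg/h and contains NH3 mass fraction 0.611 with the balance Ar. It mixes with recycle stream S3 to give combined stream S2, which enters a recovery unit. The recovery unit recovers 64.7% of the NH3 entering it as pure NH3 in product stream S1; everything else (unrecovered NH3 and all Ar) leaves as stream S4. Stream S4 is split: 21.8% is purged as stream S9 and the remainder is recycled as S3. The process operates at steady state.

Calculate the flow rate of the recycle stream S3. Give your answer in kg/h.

Ar enters only via S13 and leaves only via the purge: 1550×0.389 = 0.218×(Ar in S4), and the recovery unit passes all Ar, so Ar in S2 = Ar in S4 = 2765.8 kg/h.
NH3 in S2: m_A = 1550×0.611 + (1−0.218)·(1−0.647)·m_A, so m_A = 947.05/0.7240 = 1308.2 kg/h.
S4 = (1−0.647)×1308.2 + 2765.8 = 3227.6 kg/h.
Recycle S3 = (1−0.218)×3227.6 = 2524 kg/h.

2524 kg/h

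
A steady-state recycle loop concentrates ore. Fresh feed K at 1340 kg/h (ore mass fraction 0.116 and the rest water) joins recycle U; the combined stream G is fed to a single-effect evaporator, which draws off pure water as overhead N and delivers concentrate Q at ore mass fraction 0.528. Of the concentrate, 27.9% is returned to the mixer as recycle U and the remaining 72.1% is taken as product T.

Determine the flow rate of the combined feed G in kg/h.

1454 kg/h

Overall ore balance (none leaves overhead): ore in fresh feed = ore in product, i.e. 1340×0.116 = (1−0.279)·Q·0.528.
Q = 155.44/(0.528×0.721) = 408.31 kg/h.
Recycle U = 0.279×408.31 = 113.92 kg/h.
Combined feed G = 1340 + 113.92 = 1453.9 kg/h.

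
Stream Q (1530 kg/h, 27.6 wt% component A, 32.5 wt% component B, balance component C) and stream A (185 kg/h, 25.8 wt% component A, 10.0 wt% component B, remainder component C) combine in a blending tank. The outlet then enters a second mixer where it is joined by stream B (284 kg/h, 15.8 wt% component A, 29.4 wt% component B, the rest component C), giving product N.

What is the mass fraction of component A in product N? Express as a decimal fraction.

0.258

Overall, product flow = 1999 kg/h.
component A in = 1530×0.276 + 185×0.258 + 284×0.158 = 514.88 kg/h.
component A fraction in N = 0.258.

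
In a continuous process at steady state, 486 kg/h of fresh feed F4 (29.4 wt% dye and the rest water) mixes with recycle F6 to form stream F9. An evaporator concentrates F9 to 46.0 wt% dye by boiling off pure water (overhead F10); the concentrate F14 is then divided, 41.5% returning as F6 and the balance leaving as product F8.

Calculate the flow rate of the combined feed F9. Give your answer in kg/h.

Overall dye balance (none leaves overhead): dye in fresh feed = dye in product, i.e. 486×0.294 = (1−0.415)·F14·0.460.
F14 = 142.88/(0.460×0.585) = 530.97 kg/h.
Recycle F6 = 0.415×530.97 = 220.35 kg/h.
Combined feed F9 = 486 + 220.35 = 706.35 kg/h.

706.4 kg/h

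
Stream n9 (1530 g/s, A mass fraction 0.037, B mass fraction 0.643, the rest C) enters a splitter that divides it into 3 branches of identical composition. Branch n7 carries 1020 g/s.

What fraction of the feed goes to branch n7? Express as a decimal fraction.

0.667

Fraction to n7 = 1020/1530 = 0.6667.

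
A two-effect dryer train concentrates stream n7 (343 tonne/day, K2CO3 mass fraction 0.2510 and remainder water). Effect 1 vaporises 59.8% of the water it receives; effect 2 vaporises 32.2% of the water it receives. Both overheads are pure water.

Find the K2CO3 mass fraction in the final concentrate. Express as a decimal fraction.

0.5515

water in feed = 343×0.749 = 256.91 tonne/day.
After stage 1: water left = (1−0.598)×256.91 = 103.28; stream total = 189.37 tonne/day.
After stage 2: water left = (1−0.322)×103.28 = 70.022; final concentrate = 156.11 tonne/day.
K2CO3 fraction = 86.093/156.11 = 0.5515.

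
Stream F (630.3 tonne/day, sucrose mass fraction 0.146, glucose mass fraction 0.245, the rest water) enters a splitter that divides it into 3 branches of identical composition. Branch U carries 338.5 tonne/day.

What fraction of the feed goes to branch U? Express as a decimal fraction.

0.537

Fraction to U = 338.5/630.3 = 0.5370.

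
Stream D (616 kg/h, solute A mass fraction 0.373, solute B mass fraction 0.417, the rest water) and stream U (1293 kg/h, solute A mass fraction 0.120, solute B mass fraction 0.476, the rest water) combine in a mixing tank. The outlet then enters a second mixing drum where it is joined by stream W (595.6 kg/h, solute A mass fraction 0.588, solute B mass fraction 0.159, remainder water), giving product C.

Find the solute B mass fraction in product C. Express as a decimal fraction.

0.386

Overall, product flow = 2504.6 kg/h.
solute B in = 616×0.417 + 1293×0.476 + 595.6×0.159 = 967.04 kg/h.
solute B fraction in C = 0.386.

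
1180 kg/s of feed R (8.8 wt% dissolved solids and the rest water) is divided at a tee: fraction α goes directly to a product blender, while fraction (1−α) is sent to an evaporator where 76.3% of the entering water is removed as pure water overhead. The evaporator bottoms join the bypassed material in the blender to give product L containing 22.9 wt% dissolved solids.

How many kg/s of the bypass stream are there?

All 1180×0.088 = 103.84 kg/s of dissolved solids reaches L, so L = 103.84/0.229 = 453.45 kg/s and vapour = 726.55 kg/s.
The evaporator receives (1−α)·1180 of feed at 0.912 water and removes 0.763 of that water:
0.763×0.912×(1−α)×1180 = 726.55
(1−α) = 726.55/821.11 = 0.8848;  α = 0.1152.
Bypass flow = 0.1152×1180 = 135.89 kg/s.

135.9 kg/s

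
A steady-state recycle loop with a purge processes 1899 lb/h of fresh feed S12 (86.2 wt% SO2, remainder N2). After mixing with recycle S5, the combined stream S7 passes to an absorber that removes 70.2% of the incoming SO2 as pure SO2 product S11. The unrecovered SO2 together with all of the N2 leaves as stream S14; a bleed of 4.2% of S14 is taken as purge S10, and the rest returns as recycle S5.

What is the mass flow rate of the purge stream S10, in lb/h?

N2 enters only via S12 and leaves only via the purge: 1899×0.138 = 0.042×(N2 in S14), and the absorber passes all N2, so N2 in S7 = N2 in S14 = 6239.6 lb/h.
SO2 in S7: m_A = 1899×0.862 + (1−0.042)·(1−0.702)·m_A, so m_A = 1636.9/0.7145 = 2291 lb/h.
S14 = (1−0.702)×2291 + 6239.6 = 6922.3 lb/h.
Purge S10 = 0.042×6922.3 = 290.74 lb/h.

290.7 lb/h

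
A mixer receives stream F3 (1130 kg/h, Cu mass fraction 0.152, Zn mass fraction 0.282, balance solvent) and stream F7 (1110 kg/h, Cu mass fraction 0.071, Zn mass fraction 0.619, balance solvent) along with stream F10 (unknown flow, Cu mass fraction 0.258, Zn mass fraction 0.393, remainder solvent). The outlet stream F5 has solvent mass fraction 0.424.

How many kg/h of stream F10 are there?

Let F10 be the unknown flow. Total out = 2240 + F10.
solvent balance: 983.68 + 0.349·F10 = 0.424·(2240 + F10)
(0.349 − 0.424)·F10 = 0.424×2240 − 983.68 = -33.92
F10 = -33.92 / -0.075 = 452.27 kg/h

452.3 kg/h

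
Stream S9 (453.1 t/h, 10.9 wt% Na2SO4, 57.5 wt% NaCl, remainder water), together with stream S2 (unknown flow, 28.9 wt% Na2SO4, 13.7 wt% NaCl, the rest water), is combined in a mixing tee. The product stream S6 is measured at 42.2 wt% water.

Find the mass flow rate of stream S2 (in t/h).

Let S2 be the unknown flow. Total out = 453.1 + S2.
water balance: 143.18 + 0.574·S2 = 0.422·(453.1 + S2)
(0.574 − 0.422)·S2 = 0.422×453.1 − 143.18 = 48.029
S2 = 48.029 / 0.152 = 315.98 t/h

316 t/h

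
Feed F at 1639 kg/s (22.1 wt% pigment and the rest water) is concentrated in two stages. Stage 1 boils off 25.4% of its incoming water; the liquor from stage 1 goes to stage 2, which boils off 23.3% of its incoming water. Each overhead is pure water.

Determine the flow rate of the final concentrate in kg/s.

1093 kg/s

water in feed = 1639×0.779 = 1276.8 kg/s.
After stage 1: water left = (1−0.254)×1276.8 = 952.48; stream total = 1314.7 kg/s.
After stage 2: water left = (1−0.233)×952.48 = 730.55; final concentrate = 1092.8 kg/s.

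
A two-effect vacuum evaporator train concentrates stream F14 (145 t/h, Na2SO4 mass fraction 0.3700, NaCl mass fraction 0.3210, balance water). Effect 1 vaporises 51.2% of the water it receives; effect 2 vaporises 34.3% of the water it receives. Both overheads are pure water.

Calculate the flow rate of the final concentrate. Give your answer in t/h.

water in feed = 145×0.309 = 44.805 t/h.
After stage 1: water left = (1−0.512)×44.805 = 21.865; stream total = 122.06 t/h.
After stage 2: water left = (1−0.343)×21.865 = 14.365; final concentrate = 114.56 t/h.

114.6 t/h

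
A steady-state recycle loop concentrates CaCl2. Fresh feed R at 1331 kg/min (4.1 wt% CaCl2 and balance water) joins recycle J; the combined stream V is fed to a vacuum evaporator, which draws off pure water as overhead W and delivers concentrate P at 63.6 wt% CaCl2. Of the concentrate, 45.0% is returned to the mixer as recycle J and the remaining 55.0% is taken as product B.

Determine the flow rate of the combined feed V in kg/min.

Overall CaCl2 balance (none leaves overhead): CaCl2 in fresh feed = CaCl2 in product, i.e. 1331×0.041 = (1−0.450)·P·0.636.
P = 54.571/(0.636×0.550) = 156.01 kg/min.
Recycle J = 0.450×156.01 = 70.203 kg/min.
Combined feed V = 1331 + 70.203 = 1401.2 kg/min.

1401 kg/min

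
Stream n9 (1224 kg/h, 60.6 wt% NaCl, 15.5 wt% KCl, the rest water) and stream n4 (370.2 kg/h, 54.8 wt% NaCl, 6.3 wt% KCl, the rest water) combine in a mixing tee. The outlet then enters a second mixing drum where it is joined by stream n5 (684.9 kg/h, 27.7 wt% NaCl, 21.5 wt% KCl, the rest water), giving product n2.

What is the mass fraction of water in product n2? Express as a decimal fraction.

Overall, product flow = 2279.1 kg/h.
water in = 1224×0.239 + 370.2×0.389 + 684.9×0.508 = 784.47 kg/h.
water fraction in n2 = 0.3442.

0.3442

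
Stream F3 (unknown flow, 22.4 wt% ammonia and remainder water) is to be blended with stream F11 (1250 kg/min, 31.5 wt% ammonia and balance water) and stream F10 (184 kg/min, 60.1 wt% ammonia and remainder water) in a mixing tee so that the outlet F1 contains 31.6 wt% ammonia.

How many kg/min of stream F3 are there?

556.4 kg/min

Let F3 be the unknown flow. Total out = 1434 + F3.
ammonia balance: 504.33 + 0.224·F3 = 0.316·(1434 + F3)
(0.224 − 0.316)·F3 = 0.316×1434 − 504.33 = -51.19
F3 = -51.19 / -0.092 = 556.41 kg/min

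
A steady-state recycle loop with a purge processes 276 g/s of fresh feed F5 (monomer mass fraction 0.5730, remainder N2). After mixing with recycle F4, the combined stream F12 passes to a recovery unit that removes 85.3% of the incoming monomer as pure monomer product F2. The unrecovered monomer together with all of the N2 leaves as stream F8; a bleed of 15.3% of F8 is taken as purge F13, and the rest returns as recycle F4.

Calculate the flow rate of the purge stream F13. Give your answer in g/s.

121.9 g/s

N2 enters only via F5 and leaves only via the purge: 276×0.427 = 0.153×(N2 in F8), and the recovery unit passes all N2, so N2 in F12 = N2 in F8 = 770.27 g/s.
monomer in F12: m_A = 276×0.573 + (1−0.153)·(1−0.853)·m_A, so m_A = 158.15/0.8755 = 180.64 g/s.
F8 = (1−0.853)×180.64 + 770.27 = 796.83 g/s.
Purge F13 = 0.153×796.83 = 121.91 g/s.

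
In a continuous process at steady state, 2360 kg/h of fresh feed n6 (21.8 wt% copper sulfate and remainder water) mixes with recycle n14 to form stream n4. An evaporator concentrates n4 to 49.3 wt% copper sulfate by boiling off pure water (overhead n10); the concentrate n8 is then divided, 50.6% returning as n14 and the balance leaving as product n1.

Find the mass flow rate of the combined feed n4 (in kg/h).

3429 kg/h

Overall copper sulfate balance (none leaves overhead): copper sulfate in fresh feed = copper sulfate in product, i.e. 2360×0.218 = (1−0.506)·n8·0.493.
n8 = 514.48/(0.493×0.494) = 2112.5 kg/h.
Recycle n14 = 0.506×2112.5 = 1068.9 kg/h.
Combined feed n4 = 2360 + 1068.9 = 3428.9 kg/h.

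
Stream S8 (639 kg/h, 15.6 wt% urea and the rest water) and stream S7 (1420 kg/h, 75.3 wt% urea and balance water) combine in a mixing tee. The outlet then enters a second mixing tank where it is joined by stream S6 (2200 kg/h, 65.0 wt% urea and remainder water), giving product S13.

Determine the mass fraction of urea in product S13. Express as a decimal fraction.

Overall, product flow = 4259 kg/h.
urea in = 639×0.156 + 1420×0.753 + 2200×0.650 = 2598.9 kg/h.
urea fraction in S13 = 0.610.

0.610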